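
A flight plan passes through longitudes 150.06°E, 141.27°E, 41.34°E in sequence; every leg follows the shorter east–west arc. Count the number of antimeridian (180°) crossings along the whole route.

Leg 1: +150.06° → +141.27°, shortest Δλ = -8.79° (west) — does not cross 180°.
Leg 2: +141.27° → +41.34°, shortest Δλ = -99.93° (west) — does not cross 180°.
Total crossings: 0.

0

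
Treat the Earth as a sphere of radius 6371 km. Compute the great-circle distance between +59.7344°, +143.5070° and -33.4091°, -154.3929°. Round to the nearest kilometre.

11807 km

Δλ = -154.3929 − 143.5070 = -297.8999°; wrapped into (−180°, 180°]: 62.1001°.
Δφ = -33.4091 − 59.7344 = -93.1435°.
a = sin²(Δφ/2) + cos φ₁ · cos φ₂ · sin²(Δλ/2) = 0.639347.
c = 2·atan2(√a, √(1−a)) = 1.85323 rad → d = 6371·c ≈ 11806.93 km.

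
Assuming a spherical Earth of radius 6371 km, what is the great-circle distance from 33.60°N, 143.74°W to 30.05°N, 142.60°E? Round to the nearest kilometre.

6818 km

Δλ = 142.60 − -143.74 = 286.34°; wrapped into (−180°, 180°]: -73.66°.
Δφ = 30.05 − 33.60 = -3.55°.
a = sin²(Δφ/2) + cos φ₁ · cos φ₂ · sin²(Δλ/2) = 0.260026.
c = 2·atan2(√a, √(1−a)) = 1.07020 rad → d = 6371·c ≈ 6818.25 km.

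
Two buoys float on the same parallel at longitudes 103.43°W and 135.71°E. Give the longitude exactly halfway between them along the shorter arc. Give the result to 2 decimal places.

163.86°W

Signed shortest Δλ from -103.43° to +135.71° is -120.86°.
Midpoint longitude = -103.43° + (-120.86°)/2 = -103.43° − 60.43° = -163.86°.
(The naïve average (-103.43 + +135.71)/2 = 16.14° is on the wrong side of the globe.)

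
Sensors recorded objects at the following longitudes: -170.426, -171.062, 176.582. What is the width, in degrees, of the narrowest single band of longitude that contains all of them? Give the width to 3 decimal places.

12.992°

Sort the longitudes: -171.062°, -170.426°, +176.582°.
Eastward gaps between consecutive values (wrapping around): 0.636°, 347.008°, 12.356°.
Largest gap = 347.008° ⇒ minimal covering band is its complement: 360° − 347.008° = 12.992°.
Band runs from +176.582° eastward to -170.426°, crossing the antimeridian.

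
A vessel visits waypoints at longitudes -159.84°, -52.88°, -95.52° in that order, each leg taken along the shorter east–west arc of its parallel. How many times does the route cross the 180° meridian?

Leg 1: -159.84° → -52.88°, shortest Δλ = 106.96° (east) — does not cross 180°.
Leg 2: -52.88° → -95.52°, shortest Δλ = -42.64° (west) — does not cross 180°.
Total crossings: 0.

0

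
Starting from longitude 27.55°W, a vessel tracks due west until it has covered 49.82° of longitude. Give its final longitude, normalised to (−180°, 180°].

77.37°W

Start at -27.55°; shift −49.82° → -77.37°.
-77.37° already lies in (−180°, 180°].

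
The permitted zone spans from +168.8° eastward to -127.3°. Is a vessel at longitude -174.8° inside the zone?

Yes

Band width going east from +168.8° to -127.3°: ((-127.3 − 168.8) mod 360) = 63.9°.
Offset of -174.8° east of the west edge: ((-174.8 − 168.8) mod 360) = 16.4°.
16.4° ≤ 63.9° ⇒ inside.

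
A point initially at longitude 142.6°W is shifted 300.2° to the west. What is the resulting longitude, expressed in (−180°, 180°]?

Start at -142.6°; shift −300.2° → -442.8°.
-442.8° lies outside (−180°, 180°]; add 360° → -82.8°.

82.8°W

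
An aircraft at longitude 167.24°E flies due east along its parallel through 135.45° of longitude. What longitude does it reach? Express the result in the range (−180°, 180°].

Start at +167.24°; shift +135.45° → +302.69°.
+302.69° lies outside (−180°, 180°]; subtract 360° → -57.31°.

57.31°W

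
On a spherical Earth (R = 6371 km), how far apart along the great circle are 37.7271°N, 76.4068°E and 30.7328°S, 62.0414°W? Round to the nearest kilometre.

Δλ = -62.0414 − 76.4068 = -138.4482°.
Δφ = -30.7328 − 37.7271 = -68.4599°.
a = sin²(Δφ/2) + cos φ₁ · cos φ₂ · sin²(Δλ/2) = 0.910739.
c = 2·atan2(√a, √(1−a)) = 2.53479 rad → d = 6371·c ≈ 16149.16 km.

16149 km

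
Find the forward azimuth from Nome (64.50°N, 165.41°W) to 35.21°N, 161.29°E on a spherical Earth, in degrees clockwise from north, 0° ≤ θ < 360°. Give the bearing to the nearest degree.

Δλ = 161.29 − -165.41 = 326.70°; wrapped into (−180°, 180°]: -33.30°.
θ = atan2( sin Δλ · cos φ₂ , cos φ₁ · sin φ₂ − sin φ₁ · cos φ₂ · cos Δλ )
  = atan2(-0.44858, -0.36815) = -129.376° → normalised to [0°, 360°): 230.624°.

231°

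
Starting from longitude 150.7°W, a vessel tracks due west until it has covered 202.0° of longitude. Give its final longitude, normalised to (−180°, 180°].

7.3°E

Start at -150.7°; shift −202.0° → -352.7°.
-352.7° lies outside (−180°, 180°]; add 360° → +7.3°.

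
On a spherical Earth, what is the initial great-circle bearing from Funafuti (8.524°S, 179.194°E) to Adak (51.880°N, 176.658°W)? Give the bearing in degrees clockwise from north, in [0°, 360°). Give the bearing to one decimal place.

Δλ = -176.658 − 179.194 = -355.852°; wrapped into (−180°, 180°]: 4.148°.
θ = atan2( sin Δλ · cos φ₂ , cos φ₁ · sin φ₂ − sin φ₁ · cos φ₂ · cos Δλ )
  = atan2(0.04465, 0.86929) = 2.940° → normalised to [0°, 360°): 2.940°.

2.9°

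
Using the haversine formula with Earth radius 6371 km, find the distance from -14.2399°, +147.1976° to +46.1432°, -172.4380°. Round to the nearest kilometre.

Δλ = -172.4380 − 147.1976 = -319.6356°; wrapped into (−180°, 180°]: 40.3644°.
Δφ = 46.1432 − -14.2399 = 60.3831°.
a = sin²(Δφ/2) + cos φ₁ · cos φ₂ · sin²(Δλ/2) = 0.332838.
c = 2·atan2(√a, √(1−a)) = 1.22991 rad → d = 6371·c ≈ 7835.74 km.

7836 km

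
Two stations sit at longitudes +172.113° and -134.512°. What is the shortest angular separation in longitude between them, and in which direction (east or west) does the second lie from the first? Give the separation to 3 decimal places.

Raw difference: -134.512 − 172.113 = -306.625°.
Normalise into (−180°, 180°]: -306.625° + 360° = 53.375°.
Positive ⇒ the second point lies to the east; separation 53.375°.

53.375° east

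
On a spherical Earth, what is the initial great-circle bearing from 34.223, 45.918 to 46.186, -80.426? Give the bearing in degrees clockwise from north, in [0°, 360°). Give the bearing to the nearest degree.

Δλ = -80.426 − 45.918 = -126.344°.
θ = atan2( sin Δλ · cos φ₂ , cos φ₁ · sin φ₂ − sin φ₁ · cos φ₂ · cos Δλ )
  = atan2(-0.55764, 0.82740) = -33.979° → normalised to [0°, 360°): 326.021°.

326°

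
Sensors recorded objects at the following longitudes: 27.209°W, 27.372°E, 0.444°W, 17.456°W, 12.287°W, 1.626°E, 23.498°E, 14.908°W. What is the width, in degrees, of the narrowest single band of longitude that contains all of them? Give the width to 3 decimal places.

Sort the longitudes: -27.209°, -17.456°, -14.908°, -12.287°, -0.444°, +1.626°, +23.498°, +27.372°.
Eastward gaps between consecutive values (wrapping around): 9.753°, 2.548°, 2.621°, 11.843°, 2.070°, 21.872°, 3.874°, 305.419°.
Largest gap = 305.419° ⇒ minimal covering band is its complement: 360° − 305.419° = 54.581°.
Band runs from -27.209° eastward to +27.372°.

54.581°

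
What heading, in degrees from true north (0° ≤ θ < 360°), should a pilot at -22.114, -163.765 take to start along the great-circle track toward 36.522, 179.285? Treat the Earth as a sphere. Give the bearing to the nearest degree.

344°

Δλ = 179.285 − -163.765 = 343.050°; wrapped into (−180°, 180°]: -16.950°.
θ = atan2( sin Δλ · cos φ₂ , cos φ₁ · sin φ₂ − sin φ₁ · cos φ₂ · cos Δλ )
  = atan2(-0.23429, 0.84074) = -15.572° → normalised to [0°, 360°): 344.428°.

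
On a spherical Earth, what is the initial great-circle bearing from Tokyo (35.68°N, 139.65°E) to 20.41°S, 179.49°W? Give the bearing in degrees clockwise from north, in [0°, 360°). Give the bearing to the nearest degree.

139°

Δλ = -179.49 − 139.65 = -319.14°; wrapped into (−180°, 180°]: 40.86°.
θ = atan2( sin Δλ · cos φ₂ , cos φ₁ · sin φ₂ − sin φ₁ · cos φ₂ · cos Δλ )
  = atan2(0.61314, -0.69670) = 138.650° → normalised to [0°, 360°): 138.650°.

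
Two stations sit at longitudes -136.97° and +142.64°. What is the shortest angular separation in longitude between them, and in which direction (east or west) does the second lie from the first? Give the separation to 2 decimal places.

80.39° west

Raw difference: 142.64 − -136.97 = 279.61°.
Normalise into (−180°, 180°]: 279.61° − 360° = -80.39°.
Negative ⇒ the second point lies to the west; separation 80.39°.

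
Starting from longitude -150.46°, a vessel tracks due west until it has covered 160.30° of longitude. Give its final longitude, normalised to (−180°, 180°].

Start at -150.46°; shift −160.30° → -310.76°.
-310.76° lies outside (−180°, 180°]; add 360° → +49.24°.

+49.24°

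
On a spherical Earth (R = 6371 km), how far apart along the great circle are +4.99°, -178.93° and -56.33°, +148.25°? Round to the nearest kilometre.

7443 km

Δλ = 148.25 − -178.93 = 327.18°; wrapped into (−180°, 180°]: -32.82°.
Δφ = -56.33 − 4.99 = -61.32°.
a = sin²(Δφ/2) + cos φ₁ · cos φ₂ · sin²(Δλ/2) = 0.304122.
c = 2·atan2(√a, √(1−a)) = 1.16826 rad → d = 6371·c ≈ 7442.96 km.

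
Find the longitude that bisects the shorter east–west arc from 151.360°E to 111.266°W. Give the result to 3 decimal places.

159.953°W

Signed shortest Δλ from +151.360° to -111.266° is +97.374°.
Midpoint longitude = +151.360° + (+97.374°)/2 = +151.360° + 48.687° = +200.047°.
Normalise into (−180°, 180°]: -159.953°.
(The naïve average (+151.360 + -111.266)/2 = 20.047° is on the wrong side of the globe.)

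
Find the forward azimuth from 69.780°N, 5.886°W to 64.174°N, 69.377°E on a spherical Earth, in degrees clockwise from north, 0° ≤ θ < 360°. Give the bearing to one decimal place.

Δλ = 69.377 − -5.886 = 75.263°.
θ = atan2( sin Δλ · cos φ₂ , cos φ₁ · sin φ₂ − sin φ₁ · cos φ₂ · cos Δλ )
  = atan2(0.42131, 0.20712) = 63.821° → normalised to [0°, 360°): 63.821°.

63.8°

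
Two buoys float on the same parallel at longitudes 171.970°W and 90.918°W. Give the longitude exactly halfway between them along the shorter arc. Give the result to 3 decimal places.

Signed shortest Δλ from -171.970° to -90.918° is +81.052°.
Midpoint longitude = -171.970° + (+81.052°)/2 = -171.970° + 40.526° = -131.444°.

131.444°W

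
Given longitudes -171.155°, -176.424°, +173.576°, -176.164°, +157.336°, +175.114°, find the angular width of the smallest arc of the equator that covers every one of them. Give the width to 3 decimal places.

Sort the longitudes: -176.424°, -176.164°, -171.155°, +157.336°, +173.576°, +175.114°.
Eastward gaps between consecutive values (wrapping around): 0.260°, 5.009°, 328.491°, 16.240°, 1.538°, 8.462°.
Largest gap = 328.491° ⇒ minimal covering band is its complement: 360° − 328.491° = 31.509°.
Band runs from +157.336° eastward to -171.155°, crossing the antimeridian.

31.509°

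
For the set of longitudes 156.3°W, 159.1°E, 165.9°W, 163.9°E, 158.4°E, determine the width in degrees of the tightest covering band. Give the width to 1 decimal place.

45.3°

Sort the longitudes: -165.9°, -156.3°, +158.4°, +159.1°, +163.9°.
Eastward gaps between consecutive values (wrapping around): 9.6°, 314.7°, 0.7°, 4.8°, 30.2°.
Largest gap = 314.7° ⇒ minimal covering band is its complement: 360° − 314.7° = 45.3°.
Band runs from +158.4° eastward to -156.3°, crossing the antimeridian.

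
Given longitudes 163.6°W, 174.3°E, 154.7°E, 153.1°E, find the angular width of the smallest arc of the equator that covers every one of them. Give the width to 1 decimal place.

Sort the longitudes: -163.6°, +153.1°, +154.7°, +174.3°.
Eastward gaps between consecutive values (wrapping around): 316.7°, 1.6°, 19.6°, 22.1°.
Largest gap = 316.7° ⇒ minimal covering band is its complement: 360° − 316.7° = 43.3°.
Band runs from +153.1° eastward to -163.6°, crossing the antimeridian.

43.3°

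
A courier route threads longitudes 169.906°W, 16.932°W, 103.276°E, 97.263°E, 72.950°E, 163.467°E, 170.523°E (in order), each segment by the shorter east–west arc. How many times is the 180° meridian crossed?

Leg 1: -169.906° → -16.932°, shortest Δλ = 152.974° (east) — does not cross 180°.
Leg 2: -16.932° → +103.276°, shortest Δλ = 120.208° (east) — does not cross 180°.
Leg 3: +103.276° → +97.263°, shortest Δλ = -6.013° (west) — does not cross 180°.
Leg 4: +97.263° → +72.950°, shortest Δλ = -24.313° (west) — does not cross 180°.
Leg 5: +72.950° → +163.467°, shortest Δλ = 90.517° (east) — does not cross 180°.
Leg 6: +163.467° → +170.523°, shortest Δλ = 7.056° (east) — does not cross 180°.
Total crossings: 0.

0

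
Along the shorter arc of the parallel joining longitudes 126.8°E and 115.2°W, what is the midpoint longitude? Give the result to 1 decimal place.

Signed shortest Δλ from +126.8° to -115.2° is +118.0°.
Midpoint longitude = +126.8° + (+118.0°)/2 = +126.8° + 59.0° = +185.8°.
Normalise into (−180°, 180°]: -174.2°.
(The naïve average (+126.8 + -115.2)/2 = 5.8° is on the wrong side of the globe.)

174.2°W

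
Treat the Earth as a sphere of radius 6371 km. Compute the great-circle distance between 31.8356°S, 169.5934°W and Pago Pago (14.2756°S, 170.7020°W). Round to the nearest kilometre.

Δλ = -170.7020 − -169.5934 = -1.1086°.
Δφ = -14.2756 − -31.8356 = 17.5600°.
a = sin²(Δφ/2) + cos φ₁ · cos φ₂ · sin²(Δλ/2) = 0.023376.
c = 2·atan2(√a, √(1−a)) = 0.30699 rad → d = 6371·c ≈ 1955.83 km.

1956 km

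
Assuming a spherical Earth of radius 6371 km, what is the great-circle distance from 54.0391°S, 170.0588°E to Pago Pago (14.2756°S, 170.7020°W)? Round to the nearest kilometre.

4729 km

Δλ = -170.7020 − 170.0588 = -340.7608°; wrapped into (−180°, 180°]: 19.2392°.
Δφ = -14.2756 − -54.0391 = 39.7635°.
a = sin²(Δφ/2) + cos φ₁ · cos φ₂ · sin²(Δλ/2) = 0.131546.
c = 2·atan2(√a, √(1−a)) = 0.74231 rad → d = 6371·c ≈ 4729.27 km.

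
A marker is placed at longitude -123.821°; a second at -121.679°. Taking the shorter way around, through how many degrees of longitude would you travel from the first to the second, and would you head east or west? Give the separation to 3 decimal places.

2.142° east

Raw difference: -121.679 − -123.821 = 2.142°.
Normalise into (−180°, 180°]: 2.142° stays 2.142°.
Positive ⇒ the second point lies to the east; separation 2.142°.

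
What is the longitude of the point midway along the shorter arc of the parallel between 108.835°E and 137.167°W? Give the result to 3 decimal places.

Signed shortest Δλ from +108.835° to -137.167° is +113.998°.
Midpoint longitude = +108.835° + (+113.998°)/2 = +108.835° + 56.999° = +165.834°.
(The naïve average (+108.835 + -137.167)/2 = -14.166° is on the wrong side of the globe.)

165.834°E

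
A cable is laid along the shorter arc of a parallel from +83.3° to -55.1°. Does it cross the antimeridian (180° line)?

Signed shortest Δλ = ((-55.1 − 83.3 + 180) mod 360) − 180 = -138.4°.
Going west by 138.4° from +83.3° reaches -55.1° without touching 180°.

No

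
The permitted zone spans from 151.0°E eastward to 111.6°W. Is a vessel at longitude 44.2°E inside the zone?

Band width going east from +151.0° to -111.6°: ((-111.6 − 151.0) mod 360) = 97.4°.
Offset of +44.2° east of the west edge: ((44.2 − 151.0) mod 360) = 253.2°.
253.2° > 97.4° ⇒ outside.

No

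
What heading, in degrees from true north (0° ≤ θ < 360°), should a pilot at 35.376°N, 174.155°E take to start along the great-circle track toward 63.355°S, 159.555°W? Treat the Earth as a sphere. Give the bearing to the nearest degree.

Δλ = -159.555 − 174.155 = -333.710°; wrapped into (−180°, 180°]: 26.290°.
θ = atan2( sin Δλ · cos φ₂ , cos φ₁ · sin φ₂ − sin φ₁ · cos φ₂ · cos Δλ )
  = atan2(0.19863, -0.96156) = 168.328° → normalised to [0°, 360°): 168.328°.

168°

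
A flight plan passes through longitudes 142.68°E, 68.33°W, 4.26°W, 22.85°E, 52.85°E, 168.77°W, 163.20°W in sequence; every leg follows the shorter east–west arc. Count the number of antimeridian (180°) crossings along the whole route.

2

Leg 1: +142.68° → -68.33°, shortest Δλ = 148.99° (east) — crosses 180°.
Leg 2: -68.33° → -4.26°, shortest Δλ = 64.07° (east) — does not cross 180°.
Leg 3: -4.26° → +22.85°, shortest Δλ = 27.11° (east) — does not cross 180°.
Leg 4: +22.85° → +52.85°, shortest Δλ = 30.0° (east) — does not cross 180°.
Leg 5: +52.85° → -168.77°, shortest Δλ = 138.38° (east) — crosses 180°.
Leg 6: -168.77° → -163.20°, shortest Δλ = 5.57° (east) — does not cross 180°.
Total crossings: 2.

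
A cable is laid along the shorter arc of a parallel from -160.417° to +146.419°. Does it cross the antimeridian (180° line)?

Naïve |146.419 − -160.417| = 306.836° > 180°, so the shorter arc goes the other way round — across 180°.
Signed shortest Δλ = ((146.419 − -160.417 + 180) mod 360) − 180 = -53.164°.
Going west by 53.164° from -160.417° passes through 180° before reaching +146.419°.

Yes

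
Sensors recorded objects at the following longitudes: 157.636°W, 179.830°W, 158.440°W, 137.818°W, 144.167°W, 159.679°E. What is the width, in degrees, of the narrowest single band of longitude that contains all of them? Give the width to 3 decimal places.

Sort the longitudes: -179.830°, -158.440°, -157.636°, -144.167°, -137.818°, +159.679°.
Eastward gaps between consecutive values (wrapping around): 21.390°, 0.804°, 13.469°, 6.349°, 297.497°, 20.491°.
Largest gap = 297.497° ⇒ minimal covering band is its complement: 360° − 297.497° = 62.503°.
Band runs from +159.679° eastward to -137.818°, crossing the antimeridian.

62.503°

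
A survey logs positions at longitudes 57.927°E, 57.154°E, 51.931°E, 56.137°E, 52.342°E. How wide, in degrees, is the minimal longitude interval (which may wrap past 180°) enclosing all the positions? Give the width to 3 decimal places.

Sort the longitudes: +51.931°, +52.342°, +56.137°, +57.154°, +57.927°.
Eastward gaps between consecutive values (wrapping around): 0.411°, 3.795°, 1.017°, 0.773°, 354.004°.
Largest gap = 354.004° ⇒ minimal covering band is its complement: 360° − 354.004° = 5.996°.
Band runs from +51.931° eastward to +57.927°.

5.996°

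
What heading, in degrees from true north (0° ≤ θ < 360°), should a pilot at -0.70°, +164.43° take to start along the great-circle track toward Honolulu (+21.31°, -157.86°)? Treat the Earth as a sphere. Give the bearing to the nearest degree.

57°

Δλ = -157.86 − 164.43 = -322.29°; wrapped into (−180°, 180°]: 37.71°.
θ = atan2( sin Δλ · cos φ₂ , cos φ₁ · sin φ₂ − sin φ₁ · cos φ₂ · cos Δλ )
  = atan2(0.56984, 0.37239) = 56.836° → normalised to [0°, 360°): 56.836°.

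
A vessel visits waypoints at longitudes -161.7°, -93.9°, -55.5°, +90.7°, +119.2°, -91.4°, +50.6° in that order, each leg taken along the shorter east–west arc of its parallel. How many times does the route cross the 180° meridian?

1

Leg 1: -161.7° → -93.9°, shortest Δλ = 67.8° (east) — does not cross 180°.
Leg 2: -93.9° → -55.5°, shortest Δλ = 38.4° (east) — does not cross 180°.
Leg 3: -55.5° → +90.7°, shortest Δλ = 146.2° (east) — does not cross 180°.
Leg 4: +90.7° → +119.2°, shortest Δλ = 28.5° (east) — does not cross 180°.
Leg 5: +119.2° → -91.4°, shortest Δλ = 149.4° (east) — crosses 180°.
Leg 6: -91.4° → +50.6°, shortest Δλ = 142.0° (east) — does not cross 180°.
Total crossings: 1.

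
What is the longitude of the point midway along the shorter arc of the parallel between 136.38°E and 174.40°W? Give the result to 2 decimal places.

Signed shortest Δλ from +136.38° to -174.40° is +49.22°.
Midpoint longitude = +136.38° + (+49.22°)/2 = +136.38° + 24.61° = +160.99°.
(The naïve average (+136.38 + -174.40)/2 = -19.01° is on the wrong side of the globe.)

160.99°E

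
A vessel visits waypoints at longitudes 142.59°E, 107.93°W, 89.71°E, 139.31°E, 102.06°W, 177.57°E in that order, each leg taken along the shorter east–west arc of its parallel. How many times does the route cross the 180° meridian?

Leg 1: +142.59° → -107.93°, shortest Δλ = 109.48° (east) — crosses 180°.
Leg 2: -107.93° → +89.71°, shortest Δλ = -162.36° (west) — crosses 180°.
Leg 3: +89.71° → +139.31°, shortest Δλ = 49.6° (east) — does not cross 180°.
Leg 4: +139.31° → -102.06°, shortest Δλ = 118.63° (east) — crosses 180°.
Leg 5: -102.06° → +177.57°, shortest Δλ = -80.37° (west) — crosses 180°.
Total crossings: 4.

4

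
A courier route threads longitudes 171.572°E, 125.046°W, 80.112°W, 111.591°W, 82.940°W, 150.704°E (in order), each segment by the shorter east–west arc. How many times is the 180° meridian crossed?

2

Leg 1: +171.572° → -125.046°, shortest Δλ = 63.382° (east) — crosses 180°.
Leg 2: -125.046° → -80.112°, shortest Δλ = 44.934° (east) — does not cross 180°.
Leg 3: -80.112° → -111.591°, shortest Δλ = -31.479° (west) — does not cross 180°.
Leg 4: -111.591° → -82.940°, shortest Δλ = 28.651° (east) — does not cross 180°.
Leg 5: -82.940° → +150.704°, shortest Δλ = -126.356° (west) — crosses 180°.
Total crossings: 2.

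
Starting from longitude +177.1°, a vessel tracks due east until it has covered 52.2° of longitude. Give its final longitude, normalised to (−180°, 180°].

Start at +177.1°; shift +52.2° → +229.3°.
+229.3° lies outside (−180°, 180°]; subtract 360° → -130.7°.

-130.7°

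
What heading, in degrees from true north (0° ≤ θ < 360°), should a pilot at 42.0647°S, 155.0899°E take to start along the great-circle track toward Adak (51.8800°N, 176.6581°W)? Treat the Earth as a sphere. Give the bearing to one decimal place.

Δλ = -176.6581 − 155.0899 = -331.7480°; wrapped into (−180°, 180°]: 28.2520°.
θ = atan2( sin Δλ · cos φ₂ , cos φ₁ · sin φ₂ − sin φ₁ · cos φ₂ · cos Δλ )
  = atan2(0.29220, 0.94836) = 17.125° → normalised to [0°, 360°): 17.125°.

17.1°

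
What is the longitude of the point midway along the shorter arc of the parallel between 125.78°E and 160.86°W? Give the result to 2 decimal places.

Signed shortest Δλ from +125.78° to -160.86° is +73.36°.
Midpoint longitude = +125.78° + (+73.36°)/2 = +125.78° + 36.68° = +162.46°.
(The naïve average (+125.78 + -160.86)/2 = -17.54° is on the wrong side of the globe.)

162.46°E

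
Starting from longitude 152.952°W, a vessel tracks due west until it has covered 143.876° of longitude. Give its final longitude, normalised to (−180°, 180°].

63.172°E

Start at -152.952°; shift −143.876° → -296.828°.
-296.828° lies outside (−180°, 180°]; add 360° → +63.172°.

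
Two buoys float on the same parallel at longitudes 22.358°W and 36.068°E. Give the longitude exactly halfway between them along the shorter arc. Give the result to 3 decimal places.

6.855°E

Signed shortest Δλ from -22.358° to +36.068° is +58.426°.
Midpoint longitude = -22.358° + (+58.426°)/2 = -22.358° + 29.213° = +6.855°.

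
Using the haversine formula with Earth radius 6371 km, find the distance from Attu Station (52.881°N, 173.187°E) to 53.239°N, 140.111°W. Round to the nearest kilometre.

3065 km

Δλ = -140.111 − 173.187 = -313.298°; wrapped into (−180°, 180°]: 46.702°.
Δφ = 53.239 − 52.881 = 0.358°.
a = sin²(Δφ/2) + cos φ₁ · cos φ₂ · sin²(Δλ/2) = 0.056750.
c = 2·atan2(√a, √(1−a)) = 0.48107 rad → d = 6371·c ≈ 3064.90 km.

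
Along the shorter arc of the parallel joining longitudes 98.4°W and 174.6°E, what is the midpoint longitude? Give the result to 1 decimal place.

Signed shortest Δλ from -98.4° to +174.6° is -87.0°.
Midpoint longitude = -98.4° + (-87.0°)/2 = -98.4° − 43.5° = -141.9°.
(The naïve average (-98.4 + +174.6)/2 = 38.1° is on the wrong side of the globe.)

141.9°W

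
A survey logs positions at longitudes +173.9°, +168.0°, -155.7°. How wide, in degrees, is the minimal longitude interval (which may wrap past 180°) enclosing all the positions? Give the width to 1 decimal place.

Sort the longitudes: -155.7°, +168.0°, +173.9°.
Eastward gaps between consecutive values (wrapping around): 323.7°, 5.9°, 30.4°.
Largest gap = 323.7° ⇒ minimal covering band is its complement: 360° − 323.7° = 36.3°.
Band runs from +168.0° eastward to -155.7°, crossing the antimeridian.

36.3°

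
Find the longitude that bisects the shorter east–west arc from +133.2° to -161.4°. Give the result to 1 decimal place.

+165.9°

Signed shortest Δλ from +133.2° to -161.4° is +65.4°.
Midpoint longitude = +133.2° + (+65.4°)/2 = +133.2° + 32.7° = +165.9°.
(The naïve average (+133.2 + -161.4)/2 = -14.1° is on the wrong side of the globe.)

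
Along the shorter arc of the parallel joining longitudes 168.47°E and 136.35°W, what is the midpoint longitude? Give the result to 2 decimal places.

163.94°W

Signed shortest Δλ from +168.47° to -136.35° is +55.18°.
Midpoint longitude = +168.47° + (+55.18°)/2 = +168.47° + 27.59° = +196.06°.
Normalise into (−180°, 180°]: -163.94°.
(The naïve average (+168.47 + -136.35)/2 = 16.06° is on the wrong side of the globe.)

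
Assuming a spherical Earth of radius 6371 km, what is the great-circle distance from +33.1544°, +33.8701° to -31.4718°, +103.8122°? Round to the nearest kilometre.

Δλ = 103.8122 − 33.8701 = 69.9421°.
Δφ = -31.4718 − 33.1544 = -64.6262°.
a = sin²(Δφ/2) + cos φ₁ · cos φ₂ · sin²(Δλ/2) = 0.520314.
c = 2·atan2(√a, √(1−a)) = 1.61144 rad → d = 6371·c ≈ 10266.45 km.

10266 km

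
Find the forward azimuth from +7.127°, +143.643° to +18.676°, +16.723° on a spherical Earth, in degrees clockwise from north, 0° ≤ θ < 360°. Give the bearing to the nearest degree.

297°

Δλ = 16.723 − 143.643 = -126.920°.
θ = atan2( sin Δλ · cos φ₂ , cos φ₁ · sin φ₂ − sin φ₁ · cos φ₂ · cos Δλ )
  = atan2(-0.75738, 0.38835) = -62.854° → normalised to [0°, 360°): 297.146°.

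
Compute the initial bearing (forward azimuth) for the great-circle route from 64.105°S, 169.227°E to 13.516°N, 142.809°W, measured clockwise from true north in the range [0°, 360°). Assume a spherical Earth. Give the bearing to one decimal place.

46.4°

Δλ = -142.809 − 169.227 = -312.036°; wrapped into (−180°, 180°]: 47.964°.
θ = atan2( sin Δλ · cos φ₂ , cos φ₁ · sin φ₂ − sin φ₁ · cos φ₂ · cos Δλ )
  = atan2(0.72215, 0.68775) = 46.398° → normalised to [0°, 360°): 46.398°.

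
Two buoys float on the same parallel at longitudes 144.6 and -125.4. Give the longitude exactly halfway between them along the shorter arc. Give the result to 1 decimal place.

Signed shortest Δλ from +144.6° to -125.4° is +90.0°.
Midpoint longitude = +144.6° + (+90.0°)/2 = +144.6° + 45.0° = +189.6°.
Normalise into (−180°, 180°]: -170.4°.
(The naïve average (+144.6 + -125.4)/2 = 9.6° is on the wrong side of the globe.)

-170.4°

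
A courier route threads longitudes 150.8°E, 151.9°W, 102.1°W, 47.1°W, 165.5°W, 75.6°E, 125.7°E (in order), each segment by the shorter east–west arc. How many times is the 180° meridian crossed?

2

Leg 1: +150.8° → -151.9°, shortest Δλ = 57.3° (east) — crosses 180°.
Leg 2: -151.9° → -102.1°, shortest Δλ = 49.8° (east) — does not cross 180°.
Leg 3: -102.1° → -47.1°, shortest Δλ = 55.0° (east) — does not cross 180°.
Leg 4: -47.1° → -165.5°, shortest Δλ = -118.4° (west) — does not cross 180°.
Leg 5: -165.5° → +75.6°, shortest Δλ = -118.9° (west) — crosses 180°.
Leg 6: +75.6° → +125.7°, shortest Δλ = 50.1° (east) — does not cross 180°.
Total crossings: 2.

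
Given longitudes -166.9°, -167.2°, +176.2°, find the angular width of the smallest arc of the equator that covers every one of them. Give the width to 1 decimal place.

Sort the longitudes: -167.2°, -166.9°, +176.2°.
Eastward gaps between consecutive values (wrapping around): 0.3°, 343.1°, 16.6°.
Largest gap = 343.1° ⇒ minimal covering band is its complement: 360° − 343.1° = 16.9°.
Band runs from +176.2° eastward to -166.9°, crossing the antimeridian.

16.9°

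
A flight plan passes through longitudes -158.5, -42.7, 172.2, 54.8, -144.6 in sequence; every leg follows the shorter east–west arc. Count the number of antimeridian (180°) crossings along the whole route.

Leg 1: -158.5° → -42.7°, shortest Δλ = 115.8° (east) — does not cross 180°.
Leg 2: -42.7° → +172.2°, shortest Δλ = -145.1° (west) — crosses 180°.
Leg 3: +172.2° → +54.8°, shortest Δλ = -117.4° (west) — does not cross 180°.
Leg 4: +54.8° → -144.6°, shortest Δλ = 160.6° (east) — crosses 180°.
Total crossings: 2.

2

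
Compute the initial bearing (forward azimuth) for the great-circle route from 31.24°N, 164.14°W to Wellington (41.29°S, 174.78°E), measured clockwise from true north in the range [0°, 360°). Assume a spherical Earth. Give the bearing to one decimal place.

196.2°

Δλ = 174.78 − -164.14 = 338.92°; wrapped into (−180°, 180°]: -21.08°.
θ = atan2( sin Δλ · cos φ₂ , cos φ₁ · sin φ₂ − sin φ₁ · cos φ₂ · cos Δλ )
  = atan2(-0.27025, -0.92780) = -163.760° → normalised to [0°, 360°): 196.240°.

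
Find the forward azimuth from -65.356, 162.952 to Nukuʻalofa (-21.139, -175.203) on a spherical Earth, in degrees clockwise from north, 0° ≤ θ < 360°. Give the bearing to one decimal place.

28.6°

Δλ = -175.203 − 162.952 = -338.155°; wrapped into (−180°, 180°]: 21.845°.
θ = atan2( sin Δλ · cos φ₂ , cos φ₁ · sin φ₂ − sin φ₁ · cos φ₂ · cos Δλ )
  = atan2(0.34706, 0.63650) = 28.602° → normalised to [0°, 360°): 28.602°.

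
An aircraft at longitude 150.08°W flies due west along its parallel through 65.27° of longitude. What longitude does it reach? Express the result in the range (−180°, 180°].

144.65°E

Start at -150.08°; shift −65.27° → -215.35°.
-215.35° lies outside (−180°, 180°]; add 360° → +144.65°.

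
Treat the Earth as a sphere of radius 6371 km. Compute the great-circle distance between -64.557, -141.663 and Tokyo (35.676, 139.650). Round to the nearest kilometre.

Δλ = 139.650 − -141.663 = 281.313°; wrapped into (−180°, 180°]: -78.687°.
Δφ = 35.676 − -64.557 = 100.233°.
a = sin²(Δφ/2) + cos φ₁ · cos φ₂ · sin²(Δλ/2) = 0.729089.
c = 2·atan2(√a, √(1−a)) = 2.04674 rad → d = 6371·c ≈ 13039.78 km.

13040 km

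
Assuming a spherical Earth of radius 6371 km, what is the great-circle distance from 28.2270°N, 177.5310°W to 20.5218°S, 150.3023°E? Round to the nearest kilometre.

6428 km

Δλ = 150.3023 − -177.5310 = 327.8333°; wrapped into (−180°, 180°]: -32.1667°.
Δφ = -20.5218 − 28.2270 = -48.7488°.
a = sin²(Δφ/2) + cos φ₁ · cos φ₂ · sin²(Δλ/2) = 0.233650.
c = 2·atan2(√a, √(1−a)) = 1.00901 rad → d = 6371·c ≈ 6428.39 km.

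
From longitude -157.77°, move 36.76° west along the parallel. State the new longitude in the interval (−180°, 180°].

Start at -157.77°; shift −36.76° → -194.53°.
-194.53° lies outside (−180°, 180°]; add 360° → +165.47°.

+165.47°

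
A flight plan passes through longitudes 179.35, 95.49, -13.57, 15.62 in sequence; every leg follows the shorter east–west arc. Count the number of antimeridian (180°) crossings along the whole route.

0

Leg 1: +179.35° → +95.49°, shortest Δλ = -83.86° (west) — does not cross 180°.
Leg 2: +95.49° → -13.57°, shortest Δλ = -109.06° (west) — does not cross 180°.
Leg 3: -13.57° → +15.62°, shortest Δλ = 29.19° (east) — does not cross 180°.
Total crossings: 0.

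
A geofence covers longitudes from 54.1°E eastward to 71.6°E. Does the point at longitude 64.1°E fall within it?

Yes

Band width going east from +54.1° to +71.6°: ((71.6 − 54.1) mod 360) = 17.5°.
Offset of +64.1° east of the west edge: ((64.1 − 54.1) mod 360) = 10.0°.
10.0° ≤ 17.5° ⇒ inside.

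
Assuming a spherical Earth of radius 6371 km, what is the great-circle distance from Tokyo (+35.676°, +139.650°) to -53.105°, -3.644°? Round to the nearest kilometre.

16571 km

Δλ = -3.644 − 139.650 = -143.294°.
Δφ = -53.105 − 35.676 = -88.781°.
a = sin²(Δφ/2) + cos φ₁ · cos φ₂ · sin²(Δλ/2) = 0.928694.
c = 2·atan2(√a, √(1−a)) = 2.60097 rad → d = 6371·c ≈ 16570.78 km.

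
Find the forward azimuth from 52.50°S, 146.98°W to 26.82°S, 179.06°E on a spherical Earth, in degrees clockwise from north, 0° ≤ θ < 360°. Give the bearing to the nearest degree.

Δλ = 179.06 − -146.98 = 326.04°; wrapped into (−180°, 180°]: -33.96°.
θ = atan2( sin Δλ · cos φ₂ , cos φ₁ · sin φ₂ − sin φ₁ · cos φ₂ · cos Δλ )
  = atan2(-0.49852, 0.31258) = -57.912° → normalised to [0°, 360°): 302.088°.

302°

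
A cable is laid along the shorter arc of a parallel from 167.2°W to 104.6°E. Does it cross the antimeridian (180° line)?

Yes

Naïve |104.6 − -167.2| = 271.8° > 180°, so the shorter arc goes the other way round — across 180°.
Signed shortest Δλ = ((104.6 − -167.2 + 180) mod 360) − 180 = -88.2°.
Going west by 88.2° from -167.2° passes through 180° before reaching +104.6°.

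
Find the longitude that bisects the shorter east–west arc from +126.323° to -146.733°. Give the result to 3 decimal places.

Signed shortest Δλ from +126.323° to -146.733° is +86.944°.
Midpoint longitude = +126.323° + (+86.944°)/2 = +126.323° + 43.472° = +169.795°.
(The naïve average (+126.323 + -146.733)/2 = -10.205° is on the wrong side of the globe.)

+169.795°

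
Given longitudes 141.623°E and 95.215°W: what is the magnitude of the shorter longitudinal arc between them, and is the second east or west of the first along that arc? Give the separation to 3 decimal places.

Raw difference: -95.215 − 141.623 = -236.838°.
Normalise into (−180°, 180°]: -236.838° + 360° = 123.162°.
Positive ⇒ the second point lies to the east; separation 123.162°.

123.162° east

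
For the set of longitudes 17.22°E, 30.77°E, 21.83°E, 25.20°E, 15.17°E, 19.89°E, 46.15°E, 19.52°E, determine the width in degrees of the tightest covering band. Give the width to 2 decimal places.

30.98°

Sort the longitudes: +15.17°, +17.22°, +19.52°, +19.89°, +21.83°, +25.20°, +30.77°, +46.15°.
Eastward gaps between consecutive values (wrapping around): 2.05°, 2.30°, 0.37°, 1.94°, 3.37°, 5.57°, 15.38°, 329.02°.
Largest gap = 329.02° ⇒ minimal covering band is its complement: 360° − 329.02° = 30.98°.
Band runs from +15.17° eastward to +46.15°.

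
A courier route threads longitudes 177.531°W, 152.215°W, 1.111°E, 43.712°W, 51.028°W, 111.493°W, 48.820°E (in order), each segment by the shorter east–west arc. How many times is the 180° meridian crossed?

Leg 1: -177.531° → -152.215°, shortest Δλ = 25.316° (east) — does not cross 180°.
Leg 2: -152.215° → +1.111°, shortest Δλ = 153.326° (east) — does not cross 180°.
Leg 3: +1.111° → -43.712°, shortest Δλ = -44.823° (west) — does not cross 180°.
Leg 4: -43.712° → -51.028°, shortest Δλ = -7.316° (west) — does not cross 180°.
Leg 5: -51.028° → -111.493°, shortest Δλ = -60.465° (west) — does not cross 180°.
Leg 6: -111.493° → +48.820°, shortest Δλ = 160.313° (east) — does not cross 180°.
Total crossings: 0.

0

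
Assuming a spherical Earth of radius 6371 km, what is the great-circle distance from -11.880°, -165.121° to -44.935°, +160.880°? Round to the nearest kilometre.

4889 km

Δλ = 160.880 − -165.121 = 326.001°; wrapped into (−180°, 180°]: -33.999°.
Δφ = -44.935 − -11.880 = -33.055°.
a = sin²(Δφ/2) + cos φ₁ · cos φ₂ · sin²(Δλ/2) = 0.140140.
c = 2·atan2(√a, √(1−a)) = 0.76740 rad → d = 6371·c ≈ 4889.08 km.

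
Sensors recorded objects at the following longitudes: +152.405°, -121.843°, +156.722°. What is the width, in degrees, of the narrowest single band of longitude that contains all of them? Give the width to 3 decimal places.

Sort the longitudes: -121.843°, +152.405°, +156.722°.
Eastward gaps between consecutive values (wrapping around): 274.248°, 4.317°, 81.435°.
Largest gap = 274.248° ⇒ minimal covering band is its complement: 360° − 274.248° = 85.752°.
Band runs from +152.405° eastward to -121.843°, crossing the antimeridian.

85.752°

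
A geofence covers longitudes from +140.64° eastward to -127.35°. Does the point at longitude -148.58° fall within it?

Band width going east from +140.64° to -127.35°: ((-127.35 − 140.64) mod 360) = 92.01°.
Offset of -148.58° east of the west edge: ((-148.58 − 140.64) mod 360) = 70.78°.
70.78° ≤ 92.01° ⇒ inside.

Yes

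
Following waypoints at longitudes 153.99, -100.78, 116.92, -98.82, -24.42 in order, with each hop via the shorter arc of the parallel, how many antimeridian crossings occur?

Leg 1: +153.99° → -100.78°, shortest Δλ = 105.23° (east) — crosses 180°.
Leg 2: -100.78° → +116.92°, shortest Δλ = -142.3° (west) — crosses 180°.
Leg 3: +116.92° → -98.82°, shortest Δλ = 144.26° (east) — crosses 180°.
Leg 4: -98.82° → -24.42°, shortest Δλ = 74.4° (east) — does not cross 180°.
Total crossings: 3.

3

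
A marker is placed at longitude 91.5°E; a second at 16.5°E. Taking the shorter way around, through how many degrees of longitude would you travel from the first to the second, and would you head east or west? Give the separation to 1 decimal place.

Raw difference: 16.5 − 91.5 = -75.0°.
Normalise into (−180°, 180°]: -75.0° stays -75.0°.
Negative ⇒ the second point lies to the west; separation 75.0°.

75.0° west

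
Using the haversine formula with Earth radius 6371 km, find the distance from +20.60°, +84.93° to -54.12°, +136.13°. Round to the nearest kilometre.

9633 km

Δλ = 136.13 − 84.93 = 51.20°.
Δφ = -54.12 − 20.60 = -74.72°.
a = sin²(Δφ/2) + cos φ₁ · cos φ₂ · sin²(Δλ/2) = 0.470657.
c = 2·atan2(√a, √(1−a)) = 1.51208 rad → d = 6371·c ≈ 9633.44 km.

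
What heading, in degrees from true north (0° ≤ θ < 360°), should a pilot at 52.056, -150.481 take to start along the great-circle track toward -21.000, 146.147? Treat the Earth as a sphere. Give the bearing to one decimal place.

236.6°

Δλ = 146.147 − -150.481 = 296.628°; wrapped into (−180°, 180°]: -63.372°.
θ = atan2( sin Δλ · cos φ₂ , cos φ₁ · sin φ₂ − sin φ₁ · cos φ₂ · cos Δλ )
  = atan2(-0.83456, -0.55033) = -123.402° → normalised to [0°, 360°): 236.598°.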